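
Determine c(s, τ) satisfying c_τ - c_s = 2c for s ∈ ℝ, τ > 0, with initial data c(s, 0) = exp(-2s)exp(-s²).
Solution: Substitute c = exp(-2s)u.
Then c_s = exp(-2s)(u_s - 2u), c_τ = exp(-2s)u_τ; substituting and dividing by exp(-2s), the lower-order terms cancel: u_τ - u_s = 0 (standard advection equation).
Data for u: u(s,0) = exp(2s)c(s,0) = exp(-s²).
By characteristics (ds/dτ = -1), u(s,τ) = f(s + τ) with f = u(·, 0).
So u(s,τ) = exp(-(s + τ)²), and c(s,τ) = exp(-2s)u(s,τ).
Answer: c(s, τ) = exp(-2s)exp(-(s + τ)²)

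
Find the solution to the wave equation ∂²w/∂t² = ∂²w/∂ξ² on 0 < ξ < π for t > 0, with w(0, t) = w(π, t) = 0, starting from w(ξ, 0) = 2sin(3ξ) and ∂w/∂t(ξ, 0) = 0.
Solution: Separating variables: w = Σ [A_n cos(ω_n t) + B_n sin(ω_n t)] sin(nξ), ω_n = n. From ICs: A_3=2.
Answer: w(ξ, t) = 2sin(3ξ)cos(3t)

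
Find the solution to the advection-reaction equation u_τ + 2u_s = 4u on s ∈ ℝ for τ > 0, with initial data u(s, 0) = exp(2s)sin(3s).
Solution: Substitute u = exp(2s)w.
Then u_s = exp(2s)(w_s + 2w), u_τ = exp(2s)w_τ; substituting and dividing by exp(2s), the lower-order terms cancel: w_τ + 2w_s = 0 (standard advection equation).
Data for w: w(s,0) = exp(-2s)u(s,0) = sin(3s).
By characteristics (ds/dτ = 2), w(s,τ) = f(s - 2τ) with f = w(·, 0).
So w(s,τ) = sin(3s - 6τ), and u(s,τ) = exp(2s)w(s,τ).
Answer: u(s, τ) = exp(2s)sin(3s - 6τ)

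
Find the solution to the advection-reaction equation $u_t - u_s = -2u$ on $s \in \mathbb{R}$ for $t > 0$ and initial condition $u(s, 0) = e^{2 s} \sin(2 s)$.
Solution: Substitute $u = e^{2s}w$.
Then $u_s = e^{2s}(w_s + 2w)$, $u_t = e^{2s}w_t$; substituting and dividing by $e^{2s}$, the lower-order terms cancel: $w_t - w_s = 0$ (standard advection equation).
Data for $w$: $w(s,0) = e^{-2s}u(s,0) = \sin(2 s)$.
By characteristics ($ds/dt = -1$), $w(s,t) = f(s + t)$ with $f = w( \cdot , 0)$.
So $w(s,t) = \sin(2 s + 2 t)$, and $u(s,t) = e^{2s}w(s,t)$.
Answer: $u(s, t) = e^{2 s} \sin(2 s + 2 t)$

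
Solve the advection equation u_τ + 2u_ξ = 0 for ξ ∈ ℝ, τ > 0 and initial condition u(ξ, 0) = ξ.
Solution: By characteristics (dξ/dτ = 2), u(ξ,τ) = f(ξ - 2τ) with f = u(·, 0).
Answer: u(ξ, τ) = ξ - 2τ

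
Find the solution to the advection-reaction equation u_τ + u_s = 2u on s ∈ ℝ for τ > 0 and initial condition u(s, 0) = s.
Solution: Substitute u = exp(2τ)w.
Then u_τ = exp(2τ)(w_τ + 2w), u_s = exp(2τ)w_s; substituting and dividing by exp(2τ), the lower-order terms cancel: w_τ + w_s = 0 (standard advection equation).
Data for w: w(s,0) = u(s,0) = s.
By characteristics (ds/dτ = 1), w(s,τ) = f(s - τ) with f = w(·, 0).
So w(s,τ) = s - τ, and u(s,τ) = exp(2τ)w(s,τ).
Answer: u(s, τ) = sexp(2τ) - τexp(2τ)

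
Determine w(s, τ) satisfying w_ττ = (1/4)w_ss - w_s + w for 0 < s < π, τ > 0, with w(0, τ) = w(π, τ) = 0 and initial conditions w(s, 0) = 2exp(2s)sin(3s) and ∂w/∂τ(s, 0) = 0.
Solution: Substitute w = exp(2s)u.
Then w_s = exp(2s)(u_s + 2u), w_ss = exp(2s)(u_ss + 4u_s + 4u), w_ττ = exp(2s)u_ττ; substituting and dividing by exp(2s), the lower-order terms cancel: u_ττ = (1/4)u_ss (standard wave equation).
Data for u: u(s,0) = exp(-2s)w(s,0) = 2sin(3s); u_τ(s,0) = exp(-2s)w_τ(s,0) = 0. The boundary conditions carry over: u(0,τ) = u(π,τ) = 0.
Separating variables: u = Σ [A_n cos(ω_n τ) + B_n sin(ω_n τ)] sin(ns), ω_n = n/2. From ICs: A_3=2.
So u(s,τ) = 2sin(3s)cos(3τ/2), and w(s,τ) = exp(2s)u(s,τ).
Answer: w(s, τ) = 2exp(2s)sin(3s)cos(3τ/2)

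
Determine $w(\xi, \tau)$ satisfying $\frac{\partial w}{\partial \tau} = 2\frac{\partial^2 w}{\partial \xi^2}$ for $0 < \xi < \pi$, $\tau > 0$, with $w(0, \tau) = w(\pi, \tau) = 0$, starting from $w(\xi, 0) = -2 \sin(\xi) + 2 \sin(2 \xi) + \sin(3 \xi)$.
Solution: Separating variables: $w = \sum c_n e^{-2n^2\tau} \sin(n\xi)$. From $w(\xi,0) = -2 \sin(\xi) + 2 \sin(2 \xi) + \sin(3 \xi)$: $c_1=-2, c_2=2, c_3=1$.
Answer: $w(\xi, \tau) = -2 e^{-2 \tau} \sin(\xi) + 2 e^{-8 \tau} \sin(2 \xi) + e^{-18 \tau} \sin(3 \xi)$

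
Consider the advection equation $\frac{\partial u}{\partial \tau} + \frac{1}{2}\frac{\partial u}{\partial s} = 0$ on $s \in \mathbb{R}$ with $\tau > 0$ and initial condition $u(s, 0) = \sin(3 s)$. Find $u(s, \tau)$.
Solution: By characteristics ($ds/d\tau = 1/2$), $u(s,\tau) = f(s - \frac{1}{2}\tau)$ with $f = u( \cdot , 0)$.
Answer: $u(s, \tau) = - \sin(3 \tau/2 - 3 s)$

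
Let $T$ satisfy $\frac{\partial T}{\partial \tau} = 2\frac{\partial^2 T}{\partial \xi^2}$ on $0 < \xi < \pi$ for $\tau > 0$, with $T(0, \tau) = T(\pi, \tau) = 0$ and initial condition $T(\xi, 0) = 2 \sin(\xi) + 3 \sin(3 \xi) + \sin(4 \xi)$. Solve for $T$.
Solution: Using separation of variables $T = X(\xi)G(\tau)$:
Eigenfunctions: $\sin(n\xi)$, $n = 1, 2, 3, \ldots$
General solution: $T(\xi, \tau) = \sum c_n \sin(n\xi) e^{-2n^2 \tau}$
Matching $T(\xi,0) = 2 \sin(\xi) + 3 \sin(3 \xi) + \sin(4 \xi)$ term by term: $c_1=2, c_3=3, c_4=1$.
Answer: $T(\xi, \tau) = 2 e^{-2 \tau} \sin(\xi) + 3 e^{-18 \tau} \sin(3 \xi) + e^{-32 \tau} \sin(4 \xi)$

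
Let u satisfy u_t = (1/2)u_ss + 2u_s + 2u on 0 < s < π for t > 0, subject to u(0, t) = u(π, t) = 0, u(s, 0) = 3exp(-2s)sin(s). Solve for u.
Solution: Substitute u = exp(-2s)w.
Then u_s = exp(-2s)(w_s - 2w), u_ss = exp(-2s)(w_ss - 4w_s + 4w), u_t = exp(-2s)w_t; substituting and dividing by exp(-2s), the lower-order terms cancel: w_t = (1/2)w_ss (standard heat equation).
Data for w: w(s,0) = exp(2s)u(s,0) = 3sin(s). The boundary conditions carry over: w(0,t) = w(π,t) = 0.
Separating variables: w = Σ c_n exp(-n²t/2) sin(ns). From w(s,0) = 3sin(s): c_1=3.
So w(s,t) = 3exp(-t/2)sin(s), and u(s,t) = exp(-2s)w(s,t).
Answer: u(s, t) = 3exp(-2s)exp(-t/2)sin(s)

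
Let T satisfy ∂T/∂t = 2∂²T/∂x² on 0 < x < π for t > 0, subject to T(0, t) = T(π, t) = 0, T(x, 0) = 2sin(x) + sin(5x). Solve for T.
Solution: Separating variables: T = Σ c_n exp(-2n²t) sin(nx). From T(x,0) = 2sin(x) + sin(5x): c_1=2, c_5=1.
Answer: T(x, t) = 2exp(-2t)sin(x) + exp(-50t)sin(5x)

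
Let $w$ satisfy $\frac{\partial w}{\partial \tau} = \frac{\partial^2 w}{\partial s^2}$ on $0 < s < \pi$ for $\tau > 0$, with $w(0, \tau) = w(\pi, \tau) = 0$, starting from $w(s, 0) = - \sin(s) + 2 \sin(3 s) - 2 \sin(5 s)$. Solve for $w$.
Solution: Using separation of variables $w = X(s)T(\tau)$:
Eigenfunctions: $\sin(ns)$, $n = 1, 2, 3, \ldots$
General solution: $w(s, \tau) = \sum c_n \sin(ns) e^{-n^2 \tau}$
Matching $w(s,0) = - \sin(s) + 2 \sin(3 s) - 2 \sin(5 s)$ term by term: $c_1=-1, c_3=2, c_5=-2$.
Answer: $w(s, \tau) = - e^{-\tau} \sin(s) + 2 e^{-9 \tau} \sin(3 s) - 2 e^{-25 \tau} \sin(5 s)$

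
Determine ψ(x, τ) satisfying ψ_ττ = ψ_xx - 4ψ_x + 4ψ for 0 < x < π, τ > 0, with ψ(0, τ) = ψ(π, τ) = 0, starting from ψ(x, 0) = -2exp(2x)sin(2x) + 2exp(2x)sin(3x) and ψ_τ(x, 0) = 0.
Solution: Substitute ψ = exp(2x)u.
Then ψ_x = exp(2x)(u_x + 2u), ψ_xx = exp(2x)(u_xx + 4u_x + 4u), ψ_ττ = exp(2x)u_ττ; substituting and dividing by exp(2x), the lower-order terms cancel: u_ττ = u_xx (standard wave equation).
Data for u: u(x,0) = exp(-2x)ψ(x,0) = -2sin(2x) + 2sin(3x); u_τ(x,0) = exp(-2x)ψ_τ(x,0) = 0. The boundary conditions carry over: u(0,τ) = u(π,τ) = 0.
Separating variables: u = Σ [A_n cos(ω_n τ) + B_n sin(ω_n τ)] sin(nx), ω_n = n. From ICs: A_2=-2, A_3=2.
So u(x,τ) = -2sin(2x)cos(2τ) + 2sin(3x)cos(3τ), and ψ(x,τ) = exp(2x)u(x,τ).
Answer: ψ(x, τ) = -2exp(2x)sin(2x)cos(2τ) + 2exp(2x)sin(3x)cos(3τ)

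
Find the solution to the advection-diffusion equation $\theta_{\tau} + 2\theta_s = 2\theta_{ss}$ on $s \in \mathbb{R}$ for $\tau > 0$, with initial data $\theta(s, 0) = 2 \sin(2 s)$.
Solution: Moving frame: $\eta = s - 2\tau$, $\sigma = \tau$, $\theta = u(\eta,\sigma)$, so $\theta_{\tau} = u_{\sigma} - 2u_{\eta}$ and $\theta_{ss} = u_{\eta\eta}$.
Hence $\theta_{\tau} + 2\theta_s = u_{\sigma}$ and the PDE becomes the heat equation $u_{\sigma} = 2u_{\eta\eta}$ on $\eta \in \mathbb{R}$.
Initial data: $u(\eta,0) = \theta(\eta,0) = 2 \sin(2 \eta)$. Each mode $\sin(n\eta)$ decays as $e^{-2n^2\sigma}$ on $\mathbb{R}$, so $u(\eta,\sigma) = \sum c_n e^{-2n^2\sigma} \sin(n\eta)$ with $c_2=2$: $u(\eta,\sigma) = 2 e^{-8 \sigma} \sin(2 \eta)$.
Substituting back: $\theta(s,\tau) = u(s - 2\tau, \tau)$.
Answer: $\theta(s, \tau) = -2 e^{-8 \tau} \sin(4 \tau - 2 s)$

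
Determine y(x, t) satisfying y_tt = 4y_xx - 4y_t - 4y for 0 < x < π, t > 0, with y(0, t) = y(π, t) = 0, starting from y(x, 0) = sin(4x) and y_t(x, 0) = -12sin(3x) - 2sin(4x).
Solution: Substitute y = exp(-2t)u.
Then y_t = exp(-2t)(u_t - 2u), y_tt = exp(-2t)(u_tt - 4u_t + 4u), y_xx = exp(-2t)u_xx; substituting and dividing by exp(-2t), the lower-order terms cancel: u_tt = 4u_xx (standard wave equation).
Data for u: u(x,0) = y(x,0) = sin(4x); u_t(x,0) = y_t(x,0) + 2y(x,0) = -12sin(3x). The boundary conditions carry over: u(0,t) = u(π,t) = 0.
Separating variables: u = Σ [A_n cos(ω_n t) + B_n sin(ω_n t)] sin(nx), ω_n = 2n. From ICs (B_n = velocity coefficient / ω_n): A_4=1, B_3=-2.
So u(x,t) = -2sin(6t)sin(3x) + sin(4x)cos(8t), and y(x,t) = exp(-2t)u(x,t).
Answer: y(x, t) = -2exp(-2t)sin(6t)sin(3x) + exp(-2t)sin(4x)cos(8t)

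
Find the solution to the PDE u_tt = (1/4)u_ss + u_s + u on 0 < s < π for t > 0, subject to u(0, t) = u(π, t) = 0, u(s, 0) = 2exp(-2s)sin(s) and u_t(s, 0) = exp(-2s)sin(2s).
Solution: Substitute u = exp(-2s)w, i.e. w = exp(2s)u.
By the product rule, u_s = exp(-2s)(w_s - 2w), u_ss = exp(-2s)(w_ss - 4w_s + 4w), u_tt = exp(-2s)w_tt.
Substituting into the PDE and dividing by exp(-2s): w_tt = (1/4)(w_ss - 4w_s + 4w) + (w_s - 2w) + w.
The lower-order terms cancel, leaving the standard wave equation w_tt = (1/4)w_ss.
Initial data for w: w(s,0) = exp(2s)u(s,0) = 2sin(s); w_t(s,0) = exp(2s)u_t(s,0) = sin(2s). The boundary conditions carry over: w(0,t) = w(π,t) = 0.
Solve for w:
  Using separation of variables w = X(s)T(t):
  Eigenfunctions: sin(ns), n = 1, 2, 3, ...
  General solution: w(s, t) = Σ [A_n cos(n t/2) + B_n sin(n t/2)] sin(ns)
  From w(s,0) = 2sin(s): A_1=2. From w_t(s,0) = sin(2s), using w_t(s,0) = Σ ω_n B_n sin(ns) with ω_n = n/2: B_2 = 1/1 = 1.
Hence w(s,t) = 2sin(s)cos(t/2) + sin(2s)sin(t).
Transform back: u(s,t) = exp(-2s)w(s,t).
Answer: u(s, t) = 2exp(-2s)sin(s)cos(t/2) + exp(-2s)sin(2s)sin(t)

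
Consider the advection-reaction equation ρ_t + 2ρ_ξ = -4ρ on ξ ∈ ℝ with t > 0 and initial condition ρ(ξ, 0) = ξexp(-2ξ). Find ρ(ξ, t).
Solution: Substitute ρ = exp(-2ξ)u.
Then ρ_ξ = exp(-2ξ)(u_ξ - 2u), ρ_t = exp(-2ξ)u_t; substituting and dividing by exp(-2ξ), the lower-order terms cancel: u_t + 2u_ξ = 0 (standard advection equation).
Data for u: u(ξ,0) = exp(2ξ)ρ(ξ,0) = ξ.
By characteristics (dξ/dt = 2), u(ξ,t) = f(ξ - 2t) with f = u(·, 0).
So u(ξ,t) = -2t + ξ, and ρ(ξ,t) = exp(-2ξ)u(ξ,t).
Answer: ρ(ξ, t) = -2texp(-2ξ) + ξexp(-2ξ)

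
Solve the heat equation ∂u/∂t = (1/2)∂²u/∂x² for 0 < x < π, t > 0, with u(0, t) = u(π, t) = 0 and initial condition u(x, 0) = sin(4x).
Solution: Using separation of variables u = X(x)T(t):
Eigenfunctions: sin(nx), n = 1, 2, 3, ...
General solution: u(x, t) = Σ c_n sin(nx) exp(-n² t/2)
Matching u(x,0) = sin(4x) term by term: c_4=1.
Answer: u(x, t) = exp(-8t)sin(4x)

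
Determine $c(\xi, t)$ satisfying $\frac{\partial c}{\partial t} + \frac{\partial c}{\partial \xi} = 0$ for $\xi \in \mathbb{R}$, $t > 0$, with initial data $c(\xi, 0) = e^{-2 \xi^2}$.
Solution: By characteristics ($d\xi/dt = 1$), $c(\xi,t) = f(\xi - t)$ with $f = c( \cdot , 0)$.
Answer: $c(\xi, t) = e^{-2 (\xi - t)^2}$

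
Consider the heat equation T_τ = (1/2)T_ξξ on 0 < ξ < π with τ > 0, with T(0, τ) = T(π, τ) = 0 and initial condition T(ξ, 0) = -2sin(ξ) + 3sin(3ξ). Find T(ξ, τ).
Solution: Using separation of variables T = X(ξ)G(τ):
Eigenfunctions: sin(nξ), n = 1, 2, 3, ...
General solution: T(ξ, τ) = Σ c_n sin(nξ) exp(-n² τ/2)
Matching T(ξ,0) = -2sin(ξ) + 3sin(3ξ) term by term: c_1=-2, c_3=3.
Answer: T(ξ, τ) = -2exp(-τ/2)sin(ξ) + 3exp(-9τ/2)sin(3ξ)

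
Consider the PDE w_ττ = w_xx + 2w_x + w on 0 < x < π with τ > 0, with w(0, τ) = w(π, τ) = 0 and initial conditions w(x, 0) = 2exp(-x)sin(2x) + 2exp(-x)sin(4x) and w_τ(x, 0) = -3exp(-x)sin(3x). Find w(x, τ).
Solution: Substitute w = exp(-x)u, i.e. u = exp(x)w.
By the product rule, w_x = exp(-x)(u_x - u), w_xx = exp(-x)(u_xx - 2u_x + u), w_ττ = exp(-x)u_ττ.
Substituting into the PDE and dividing by exp(-x): u_ττ = (u_xx - 2u_x + u) + 2(u_x - u) + u.
The lower-order terms cancel, leaving the standard wave equation u_ττ = u_xx.
Initial data for u: u(x,0) = exp(x)w(x,0) = 2sin(2x) + 2sin(4x); u_τ(x,0) = exp(x)w_τ(x,0) = -3sin(3x). The boundary conditions carry over: u(0,τ) = u(π,τ) = 0.
Solve for u:
  Using separation of variables u = X(x)T(τ):
  Eigenfunctions: sin(nx), n = 1, 2, 3, ...
  General solution: u(x, τ) = Σ [A_n cos(n τ) + B_n sin(n τ)] sin(nx)
  From u(x,0) = 2sin(2x) + 2sin(4x): A_2=2, A_4=2. From u_τ(x,0) = -3sin(3x), using u_τ(x,0) = Σ ω_n B_n sin(nx) with ω_n = n: B_3 = (-3)/3 = -1.
Hence u(x,τ) = 2sin(2x)cos(2τ) - sin(3x)sin(3τ) + 2sin(4x)cos(4τ).
Transform back: w(x,τ) = exp(-x)u(x,τ).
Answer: w(x, τ) = 2exp(-x)sin(2x)cos(2τ) - exp(-x)sin(3x)sin(3τ) + 2exp(-x)sin(4x)cos(4τ)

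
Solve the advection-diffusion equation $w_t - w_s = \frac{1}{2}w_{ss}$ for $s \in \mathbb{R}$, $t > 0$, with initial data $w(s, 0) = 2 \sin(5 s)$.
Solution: Moving frame: $\eta = s + t$, $\sigma = t$, $w = u(\eta,\sigma)$, so $w_t = u_{\sigma} + u_{\eta}$ and $w_{ss} = u_{\eta\eta}$.
Hence $w_t - w_s = u_{\sigma}$ and the PDE becomes the heat equation $u_{\sigma} = \frac{1}{2}u_{\eta\eta}$ on $\eta \in \mathbb{R}$.
Initial data: $u(\eta,0) = w(\eta,0) = 2 \sin(5 \eta)$. Each mode $\sin(n\eta)$ decays as $e^{-n^2\sigma/2}$ on $\mathbb{R}$, so $u(\eta,\sigma) = \sum c_n e^{-n^2\sigma/2} \sin(n\eta)$ with $c_5=2$: $u(\eta,\sigma) = 2 e^{-25 \sigma/2} \sin(5 \eta)$.
Substituting back: $w(s,t) = u(s + t, t)$.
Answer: $w(s, t) = 2 e^{-25 t/2} \sin(5 s + 5 t)$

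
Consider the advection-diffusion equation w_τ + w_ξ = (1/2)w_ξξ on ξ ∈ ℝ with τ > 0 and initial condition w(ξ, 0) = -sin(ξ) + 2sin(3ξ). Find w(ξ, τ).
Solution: Moving frame: η = ξ - τ, σ = τ, w = u(η,σ), so w_τ = u_σ - u_η and w_ξξ = u_ηη.
Hence w_τ + w_ξ = u_σ and the PDE becomes the heat equation u_σ = (1/2)u_ηη on η ∈ ℝ.
Initial data: u(η,0) = w(η,0) = -sin(η) + 2sin(3η). Each mode sin(nη) decays as exp(-n²σ/2) on ℝ, so u(η,σ) = Σ c_n exp(-n²σ/2) sin(nη) with c_1=-1, c_3=2: u(η,σ) = -exp(-σ/2)sin(η) + 2exp(-9σ/2)sin(3η).
Substituting back: w(ξ,τ) = u(ξ - τ, τ).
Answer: w(ξ, τ) = -exp(-τ/2)sin(ξ - τ) + 2exp(-9τ/2)sin(3ξ - 3τ)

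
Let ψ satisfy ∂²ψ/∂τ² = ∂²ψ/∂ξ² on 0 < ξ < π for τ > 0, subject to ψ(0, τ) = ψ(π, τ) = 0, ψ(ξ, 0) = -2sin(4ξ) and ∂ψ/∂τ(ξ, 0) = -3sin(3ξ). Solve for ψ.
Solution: Using separation of variables ψ = X(ξ)T(τ):
Eigenfunctions: sin(nξ), n = 1, 2, 3, ...
General solution: ψ(ξ, τ) = Σ [A_n cos(n τ) + B_n sin(n τ)] sin(nξ)
From ψ(ξ,0) = -2sin(4ξ): A_4=-2. From ψ_τ(ξ,0) = -3sin(3ξ), using ψ_τ(ξ,0) = Σ ω_n B_n sin(nξ) with ω_n = n: B_3 = (-3)/3 = -1.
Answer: ψ(ξ, τ) = -sin(3ξ)sin(3τ) - 2sin(4ξ)cos(4τ)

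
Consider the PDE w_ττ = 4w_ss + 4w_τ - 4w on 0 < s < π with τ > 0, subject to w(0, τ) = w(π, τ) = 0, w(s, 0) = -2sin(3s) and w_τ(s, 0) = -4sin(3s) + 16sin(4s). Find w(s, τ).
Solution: Substitute w = exp(2τ)u, i.e. u = exp(-2τ)w.
By the product rule, w_τ = exp(2τ)(u_τ + 2u), w_ττ = exp(2τ)(u_ττ + 4u_τ + 4u), w_ss = exp(2τ)u_ss.
Substituting into the PDE and dividing by exp(2τ): u_ττ + 4u_τ + 4u = 4u_ss + 4(u_τ + 2u) - 4u.
The lower-order terms cancel, leaving the standard wave equation u_ττ = 4u_ss.
Initial data for u: u(s,0) = w(s,0) = -2sin(3s); u_τ(s,0) = w_τ(s,0) - 2w(s,0) = 16sin(4s). The boundary conditions carry over: u(0,τ) = u(π,τ) = 0.
Solve for u:
  Using separation of variables u = X(s)T(τ):
  Eigenfunctions: sin(ns), n = 1, 2, 3, ...
  General solution: u(s, τ) = Σ [A_n cos(2n τ) + B_n sin(2n τ)] sin(ns)
  From u(s,0) = -2sin(3s): A_3=-2. From u_τ(s,0) = 16sin(4s), using u_τ(s,0) = Σ ω_n B_n sin(ns) with ω_n = 2n: B_4 = 16/8 = 2.
Hence u(s,τ) = -2sin(3s)cos(6τ) + 2sin(4s)sin(8τ).
Transform back: w(s,τ) = exp(2τ)u(s,τ).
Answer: w(s, τ) = -2exp(2τ)sin(3s)cos(6τ) + 2exp(2τ)sin(4s)sin(8τ)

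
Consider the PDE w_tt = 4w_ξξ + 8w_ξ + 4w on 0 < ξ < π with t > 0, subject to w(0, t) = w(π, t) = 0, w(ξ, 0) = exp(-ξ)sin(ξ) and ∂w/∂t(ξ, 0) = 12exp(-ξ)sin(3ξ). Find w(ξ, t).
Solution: Substitute w = exp(-ξ)u, i.e. u = exp(ξ)w.
By the product rule, w_ξ = exp(-ξ)(u_ξ - u), w_ξξ = exp(-ξ)(u_ξξ - 2u_ξ + u), w_tt = exp(-ξ)u_tt.
Substituting into the PDE and dividing by exp(-ξ): u_tt = 4(u_ξξ - 2u_ξ + u) + 8(u_ξ - u) + 4u.
The lower-order terms cancel, leaving the standard wave equation u_tt = 4u_ξξ.
Initial data for u: u(ξ,0) = exp(ξ)w(ξ,0) = sin(ξ); u_t(ξ,0) = exp(ξ)w_t(ξ,0) = 12sin(3ξ). The boundary conditions carry over: u(0,t) = u(π,t) = 0.
Solve for u:
  Using separation of variables u = X(ξ)T(t):
  Eigenfunctions: sin(nξ), n = 1, 2, 3, ...
  General solution: u(ξ, t) = Σ [A_n cos(2n t) + B_n sin(2n t)] sin(nξ)
  From u(ξ,0) = sin(ξ): A_1=1. From u_t(ξ,0) = 12sin(3ξ), using u_t(ξ,0) = Σ ω_n B_n sin(nξ) with ω_n = 2n: B_3 = 12/6 = 2.
Hence u(ξ,t) = 2sin(6t)sin(3ξ) + sin(ξ)cos(2t).
Transform back: w(ξ,t) = exp(-ξ)u(ξ,t).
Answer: w(ξ, t) = 2exp(-ξ)sin(6t)sin(3ξ) + exp(-ξ)sin(ξ)cos(2t)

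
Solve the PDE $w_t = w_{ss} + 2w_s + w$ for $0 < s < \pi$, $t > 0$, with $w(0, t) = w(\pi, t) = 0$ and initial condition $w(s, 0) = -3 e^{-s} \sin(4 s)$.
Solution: Substitute $w = e^{-s}u$, i.e. $u = e^{s}w$.
By the product rule, $w_s = e^{-s}(u_s - u)$, $w_{ss} = e^{-s}(u_{ss} - 2u_s + u)$, $w_t = e^{-s}u_t$.
Substituting into the PDE and dividing by $e^{-s}$: $u_t = (u_{ss} - 2u_s + u) + 2(u_s - u) + u$.
The lower-order terms cancel, leaving the standard heat equation $u_t = u_{ss}$.
Initial data for $u$: $u(s,0) = e^{s}w(s,0) = -3 \sin(4 s)$. The boundary conditions carry over: $u(0,t) = u(\pi,t) = 0$.
Solve for $u$:
  Using separation of variables $u = X(s)T(t)$:
  Eigenfunctions: $\sin(ns)$, $n = 1, 2, 3, \ldots$
  General solution: $u(s, t) = \sum c_n \sin(ns) e^{-n^2 t}$
  Matching $u(s,0) = -3 \sin(4 s)$ term by term: $c_4=-3$.
Hence $u(s,t) = -3 e^{-16 t} \sin(4 s)$.
Transform back: $w(s,t) = e^{-s}u(s,t)$.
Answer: $w(s, t) = -3 e^{-s} e^{-16 t} \sin(4 s)$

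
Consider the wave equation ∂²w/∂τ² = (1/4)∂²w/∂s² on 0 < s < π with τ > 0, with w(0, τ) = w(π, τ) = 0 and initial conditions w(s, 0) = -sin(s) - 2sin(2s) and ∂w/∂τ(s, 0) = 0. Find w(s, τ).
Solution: Separating variables: w = Σ [A_n cos(ω_n τ) + B_n sin(ω_n τ)] sin(ns), ω_n = n/2. From ICs: A_1=-1, A_2=-2.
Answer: w(s, τ) = -sin(s)cos(τ/2) - 2sin(2s)cos(τ)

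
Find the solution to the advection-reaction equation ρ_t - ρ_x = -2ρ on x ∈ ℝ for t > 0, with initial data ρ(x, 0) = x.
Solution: Substitute ρ = exp(-2t)u.
Then ρ_t = exp(-2t)(u_t - 2u), ρ_x = exp(-2t)u_x; substituting and dividing by exp(-2t), the lower-order terms cancel: u_t - u_x = 0 (standard advection equation).
Data for u: u(x,0) = ρ(x,0) = x.
By characteristics (dx/dt = -1), u(x,t) = f(x + t) with f = u(·, 0).
So u(x,t) = t + x, and ρ(x,t) = exp(-2t)u(x,t).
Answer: ρ(x, t) = texp(-2t) + xexp(-2t)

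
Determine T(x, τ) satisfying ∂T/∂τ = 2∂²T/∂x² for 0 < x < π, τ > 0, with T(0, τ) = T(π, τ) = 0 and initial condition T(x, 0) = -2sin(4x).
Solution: Separating variables: T = Σ c_n exp(-2n²τ) sin(nx). From T(x,0) = -2sin(4x): c_4=-2.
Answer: T(x, τ) = -2exp(-32τ)sin(4x)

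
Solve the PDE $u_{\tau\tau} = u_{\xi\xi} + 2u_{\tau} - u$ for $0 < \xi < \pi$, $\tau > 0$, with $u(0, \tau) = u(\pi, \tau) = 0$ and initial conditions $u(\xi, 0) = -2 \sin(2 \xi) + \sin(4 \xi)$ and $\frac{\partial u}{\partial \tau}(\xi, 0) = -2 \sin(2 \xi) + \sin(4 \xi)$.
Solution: Substitute $u = e^{\tau}w$, i.e. $w = e^{-\tau}u$.
By the product rule, $u_{\tau} = e^{\tau}(w_{\tau} + w)$, $u_{\tau\tau} = e^{\tau}(w_{\tau\tau} + 2w_{\tau} + w)$, $u_{\xi\xi} = e^{\tau}w_{\xi\xi}$.
Substituting into the PDE and dividing by $e^{\tau}$: $w_{\tau\tau} + 2w_{\tau} + w = w_{\xi\xi} + 2(w_{\tau} + w) - w$.
The lower-order terms cancel, leaving the standard wave equation $w_{\tau\tau} = w_{\xi\xi}$.
Initial data for $w$: $w(\xi,0) = u(\xi,0) = -2 \sin(2 \xi) + \sin(4 \xi)$; $w_{\tau}(\xi,0) = u_{\tau}(\xi,0) - u(\xi,0) = 0$. The boundary conditions carry over: $w(0,\tau) = w(\pi,\tau) = 0$.
Solve for $w$:
  Using separation of variables $w = X(\xi)T(\tau)$:
  Eigenfunctions: $\sin(n\xi)$, $n = 1, 2, 3, \ldots$
  General solution: $w(\xi, \tau) = \sum [A_n \cos(n \tau) + B_n \sin(n \tau)] \sin(n\xi)$
  From $w(\xi,0) = -2 \sin(2 \xi) + \sin(4 \xi)$: $A_2=-2, A_4=1$. From $w_{\tau}(\xi,0) = 0$: all $B_n = 0$.
Hence $w(\xi,\tau) = -2 \sin(2 \xi) \cos(2 \tau) + \sin(4 \xi) \cos(4 \tau)$.
Transform back: $u(\xi,\tau) = e^{\tau}w(\xi,\tau)$.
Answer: $u(\xi, \tau) = -2 e^{\tau} \sin(2 \xi) \cos(2 \tau) + e^{\tau} \sin(4 \xi) \cos(4 \tau)$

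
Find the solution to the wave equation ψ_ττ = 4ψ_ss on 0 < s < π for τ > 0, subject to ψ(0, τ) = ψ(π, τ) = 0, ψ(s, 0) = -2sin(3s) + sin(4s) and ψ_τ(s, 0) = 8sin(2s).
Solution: Separating variables: ψ = Σ [A_n cos(ω_n τ) + B_n sin(ω_n τ)] sin(ns), ω_n = 2n. From ICs (B_n = velocity coefficient / ω_n): A_3=-2, A_4=1, B_2=2.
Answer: ψ(s, τ) = 2sin(2s)sin(4τ) - 2sin(3s)cos(6τ) + sin(4s)cos(8τ)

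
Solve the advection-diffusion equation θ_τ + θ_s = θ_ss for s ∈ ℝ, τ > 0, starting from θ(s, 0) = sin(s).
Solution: Change to a moving frame: let η = s - τ, σ = τ and write θ(s,τ) = u(η,σ).
By the chain rule θ_τ = u_σ - u_η, θ_s = u_η, θ_ss = u_ηη.
Then θ_τ + θ_s = u_σ: the advection term cancels and the PDE becomes the heat equation u_σ = u_ηη on η ∈ ℝ.
Initial data: u(η,0) = θ(η,0) = sin(η).
On η ∈ ℝ each mode satisfies (sin(nη))″ = -n² sin(nη), so exp(-n²σ) sin(nη) solves the heat equation; by superposition u(η,σ) = Σ c_n exp(-n²σ) sin(nη).
Reading off the coefficients: c_1=1, so u(η,σ) = exp(-σ)sin(η).
Substituting back η = s - τ, σ = τ: θ(s,τ) = u(s - τ, τ).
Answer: θ(s, τ) = exp(-τ)sin(s - τ)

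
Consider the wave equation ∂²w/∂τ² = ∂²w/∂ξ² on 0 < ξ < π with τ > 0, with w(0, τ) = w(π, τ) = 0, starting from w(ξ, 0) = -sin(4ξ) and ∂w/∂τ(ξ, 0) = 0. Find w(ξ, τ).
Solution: Using separation of variables w = X(ξ)T(τ):
Eigenfunctions: sin(nξ), n = 1, 2, 3, ...
General solution: w(ξ, τ) = Σ [A_n cos(n τ) + B_n sin(n τ)] sin(nξ)
From w(ξ,0) = -sin(4ξ): A_4=-1. From w_τ(ξ,0) = 0: all B_n = 0.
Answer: w(ξ, τ) = -sin(4ξ)cos(4τ)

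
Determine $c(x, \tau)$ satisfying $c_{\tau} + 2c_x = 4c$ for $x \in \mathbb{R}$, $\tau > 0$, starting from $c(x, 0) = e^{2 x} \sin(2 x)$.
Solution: Substitute $c = e^{2x}u$.
Then $c_x = e^{2x}(u_x + 2u)$, $c_{\tau} = e^{2x}u_{\tau}$; substituting and dividing by $e^{2x}$, the lower-order terms cancel: $u_{\tau} + 2u_x = 0$ (standard advection equation).
Data for $u$: $u(x,0) = e^{-2x}c(x,0) = \sin(2 x)$.
By characteristics ($dx/d\tau = 2$), $u(x,\tau) = f(x - 2\tau)$ with $f = u( \cdot , 0)$.
So $u(x,\tau) = \sin(2 x - 4 \tau)$, and $c(x,\tau) = e^{2x}u(x,\tau)$.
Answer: $c(x, \tau) = - e^{2 x} \sin(4 \tau - 2 x)$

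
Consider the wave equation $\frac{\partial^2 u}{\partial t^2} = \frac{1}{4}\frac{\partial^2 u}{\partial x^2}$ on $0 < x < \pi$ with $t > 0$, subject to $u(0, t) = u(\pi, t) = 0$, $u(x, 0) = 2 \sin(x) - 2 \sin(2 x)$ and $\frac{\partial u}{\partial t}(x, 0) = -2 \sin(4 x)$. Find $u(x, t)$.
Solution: Using separation of variables $u = X(x)T(t)$:
Eigenfunctions: $\sin(nx)$, $n = 1, 2, 3, \ldots$
General solution: $u(x, t) = \sum [A_n \cos(n t/2) + B_n \sin(n t/2)] \sin(nx)$
From $u(x,0) = 2 \sin(x) - 2 \sin(2 x)$: $A_1=2, A_2=-2$. From $u_t(x,0) = -2 \sin(4 x)$, using $u_t(x,0) = \sum \omega_n B_n \sin(nx)$ with $\omega_n = n/2$: $B_4 = (-2)/2 = -1$.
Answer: $u(x, t) = - \sin(2 t) \sin(4 x) + 2 \sin(x) \cos(t/2) - 2 \sin(2 x) \cos(t)$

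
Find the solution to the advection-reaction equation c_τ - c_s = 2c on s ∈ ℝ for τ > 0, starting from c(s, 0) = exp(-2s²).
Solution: Substitute c = exp(2τ)u.
Then c_τ = exp(2τ)(u_τ + 2u), c_s = exp(2τ)u_s; substituting and dividing by exp(2τ), the lower-order terms cancel: u_τ - u_s = 0 (standard advection equation).
Data for u: u(s,0) = c(s,0) = exp(-2s²).
By characteristics (ds/dτ = -1), u(s,τ) = f(s + τ) with f = u(·, 0).
So u(s,τ) = exp(-2(s + τ)²), and c(s,τ) = exp(2τ)u(s,τ).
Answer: c(s, τ) = exp(2τ)exp(-2(s + τ)²)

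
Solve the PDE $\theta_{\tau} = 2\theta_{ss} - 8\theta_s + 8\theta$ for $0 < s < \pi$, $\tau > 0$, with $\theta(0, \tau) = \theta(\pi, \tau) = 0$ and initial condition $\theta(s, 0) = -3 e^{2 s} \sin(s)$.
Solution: Substitute $\theta = e^{2s}u$.
Then $\theta_s = e^{2s}(u_s + 2u)$, $\theta_{ss} = e^{2s}(u_{ss} + 4u_s + 4u)$, $\theta_{\tau} = e^{2s}u_{\tau}$; substituting and dividing by $e^{2s}$, the lower-order terms cancel: $u_{\tau} = 2u_{ss}$ (standard heat equation).
Data for $u$: $u(s,0) = e^{-2s}\theta(s,0) = -3 \sin(s)$. The boundary conditions carry over: $u(0,\tau) = u(\pi,\tau) = 0$.
Separating variables: $u = \sum c_n e^{-2n^2\tau} \sin(ns)$. From $u(s,0) = -3 \sin(s)$: $c_1=-3$.
So $u(s,\tau) = -3 e^{-2 \tau} \sin(s)$, and $\theta(s,\tau) = e^{2s}u(s,\tau)$.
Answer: $\theta(s, \tau) = -3 e^{-2 \tau} e^{2 s} \sin(s)$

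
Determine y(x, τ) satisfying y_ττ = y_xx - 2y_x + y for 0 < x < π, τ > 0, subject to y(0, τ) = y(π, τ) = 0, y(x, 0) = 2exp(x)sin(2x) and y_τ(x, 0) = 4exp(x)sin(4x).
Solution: Substitute y = exp(x)u.
Then y_x = exp(x)(u_x + u), y_xx = exp(x)(u_xx + 2u_x + u), y_ττ = exp(x)u_ττ; substituting and dividing by exp(x), the lower-order terms cancel: u_ττ = u_xx (standard wave equation).
Data for u: u(x,0) = exp(-x)y(x,0) = 2sin(2x); u_τ(x,0) = exp(-x)y_τ(x,0) = 4sin(4x). The boundary conditions carry over: u(0,τ) = u(π,τ) = 0.
Separating variables: u = Σ [A_n cos(ω_n τ) + B_n sin(ω_n τ)] sin(nx), ω_n = n. From ICs (B_n = velocity coefficient / ω_n): A_2=2, B_4=1.
So u(x,τ) = 2sin(2x)cos(2τ) + sin(4x)sin(4τ), and y(x,τ) = exp(x)u(x,τ).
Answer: y(x, τ) = 2exp(x)sin(2x)cos(2τ) + exp(x)sin(4x)sin(4τ)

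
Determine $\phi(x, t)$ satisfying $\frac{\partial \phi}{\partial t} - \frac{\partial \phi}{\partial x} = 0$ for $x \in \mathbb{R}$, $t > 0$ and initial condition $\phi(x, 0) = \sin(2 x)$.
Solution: By characteristics ($dx/dt = -1$), $\phi(x,t) = f(x + t)$ with $f = \phi( \cdot , 0)$.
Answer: $\phi(x, t) = \sin(2 t + 2 x)$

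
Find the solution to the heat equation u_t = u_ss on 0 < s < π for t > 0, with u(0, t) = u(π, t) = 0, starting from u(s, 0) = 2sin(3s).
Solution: Using separation of variables u = X(s)T(t):
Eigenfunctions: sin(ns), n = 1, 2, 3, ...
General solution: u(s, t) = Σ c_n sin(ns) exp(-n² t)
Matching u(s,0) = 2sin(3s) term by term: c_3=2.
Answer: u(s, t) = 2exp(-9t)sin(3s)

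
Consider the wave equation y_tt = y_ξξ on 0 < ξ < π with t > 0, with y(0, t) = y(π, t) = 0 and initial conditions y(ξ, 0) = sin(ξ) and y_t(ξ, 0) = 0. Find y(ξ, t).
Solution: Separating variables: y = Σ [A_n cos(ω_n t) + B_n sin(ω_n t)] sin(nξ), ω_n = n. From ICs: A_1=1.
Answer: y(ξ, t) = sin(ξ)cos(t)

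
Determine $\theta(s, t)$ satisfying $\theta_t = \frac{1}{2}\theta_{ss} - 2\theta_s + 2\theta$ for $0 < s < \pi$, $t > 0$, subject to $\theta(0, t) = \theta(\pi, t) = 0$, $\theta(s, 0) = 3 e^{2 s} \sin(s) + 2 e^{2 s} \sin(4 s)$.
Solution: Substitute $\theta = e^{2s}u$.
Then $\theta_s = e^{2s}(u_s + 2u)$, $\theta_{ss} = e^{2s}(u_{ss} + 4u_s + 4u)$, $\theta_t = e^{2s}u_t$; substituting and dividing by $e^{2s}$, the lower-order terms cancel: $u_t = \frac{1}{2}u_{ss}$ (standard heat equation).
Data for $u$: $u(s,0) = e^{-2s}\theta(s,0) = 3 \sin(s) + 2 \sin(4 s)$. The boundary conditions carry over: $u(0,t) = u(\pi,t) = 0$.
Separating variables: $u = \sum c_n e^{-n^2t/2} \sin(ns)$. From $u(s,0) = 3 \sin(s) + 2 \sin(4 s)$: $c_1=3, c_4=2$.
So $u(s,t) = 2 e^{-8 t} \sin(4 s) + 3 e^{-t/2} \sin(s)$, and $\theta(s,t) = e^{2s}u(s,t)$.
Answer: $\theta(s, t) = 2 e^{2 s} e^{-8 t} \sin(4 s) + 3 e^{2 s} e^{-t/2} \sin(s)$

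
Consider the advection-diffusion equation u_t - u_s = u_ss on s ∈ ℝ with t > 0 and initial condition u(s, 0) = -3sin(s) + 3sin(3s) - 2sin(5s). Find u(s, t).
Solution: Moving frame: η = s + t, σ = t, u = w(η,σ), so u_t = w_σ + w_η and u_ss = w_ηη.
Hence u_t - u_s = w_σ and the PDE becomes the heat equation w_σ = w_ηη on η ∈ ℝ.
Initial data: w(η,0) = u(η,0) = -3sin(η) + 3sin(3η) - 2sin(5η). Each mode sin(nη) decays as exp(-n²σ) on ℝ, so w(η,σ) = Σ c_n exp(-n²σ) sin(nη) with c_1=-3, c_3=3, c_5=-2: w(η,σ) = -3exp(-σ)sin(η) + 3exp(-9σ)sin(3η) - 2exp(-25σ)sin(5η).
Substituting back: u(s,t) = w(s + t, t).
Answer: u(s, t) = -3exp(-t)sin(s + t) + 3exp(-9t)sin(3s + 3t) - 2exp(-25t)sin(5s + 5t)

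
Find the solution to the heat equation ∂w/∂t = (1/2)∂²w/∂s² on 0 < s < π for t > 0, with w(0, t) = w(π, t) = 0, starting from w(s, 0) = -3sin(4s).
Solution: Separating variables: w = Σ c_n exp(-n²t/2) sin(ns). From w(s,0) = -3sin(4s): c_4=-3.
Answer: w(s, t) = -3exp(-8t)sin(4s)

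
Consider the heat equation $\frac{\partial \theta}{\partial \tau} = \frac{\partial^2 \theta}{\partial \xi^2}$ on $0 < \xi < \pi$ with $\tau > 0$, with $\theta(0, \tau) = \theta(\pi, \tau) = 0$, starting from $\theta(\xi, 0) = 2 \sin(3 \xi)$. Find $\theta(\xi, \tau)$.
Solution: Separating variables: $\theta = \sum c_n e^{-n^2\tau} \sin(n\xi)$. From $\theta(\xi,0) = 2 \sin(3 \xi)$: $c_3=2$.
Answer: $\theta(\xi, \tau) = 2 e^{-9 \tau} \sin(3 \xi)$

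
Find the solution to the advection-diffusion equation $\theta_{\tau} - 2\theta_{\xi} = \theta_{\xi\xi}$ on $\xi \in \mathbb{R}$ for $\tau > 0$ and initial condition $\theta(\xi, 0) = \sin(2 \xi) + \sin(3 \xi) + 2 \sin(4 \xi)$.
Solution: Moving frame: $\eta = \xi + 2\tau$, $\sigma = \tau$, $\theta = u(\eta,\sigma)$, so $\theta_{\tau} = u_{\sigma} + 2u_{\eta}$ and $\theta_{\xi\xi} = u_{\eta\eta}$.
Hence $\theta_{\tau} - 2\theta_{\xi} = u_{\sigma}$ and the PDE becomes the heat equation $u_{\sigma} = u_{\eta\eta}$ on $\eta \in \mathbb{R}$.
Initial data: $u(\eta,0) = \theta(\eta,0) = \sin(2 \eta) + \sin(3 \eta) + 2 \sin(4 \eta)$. Each mode $\sin(n\eta)$ decays as $e^{-n^2\sigma}$ on $\mathbb{R}$, so $u(\eta,\sigma) = \sum c_n e^{-n^2\sigma} \sin(n\eta)$ with $c_2=1, c_3=1, c_4=2$: $u(\eta,\sigma) = e^{-4 \sigma} \sin(2 \eta) + e^{-9 \sigma} \sin(3 \eta) + 2 e^{-16 \sigma} \sin(4 \eta)$.
Substituting back: $\theta(\xi,\tau) = u(\xi + 2\tau, \tau)$.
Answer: $\theta(\xi, \tau) = e^{-4 \tau} \sin(4 \tau + 2 \xi) + e^{-9 \tau} \sin(6 \tau + 3 \xi) + 2 e^{-16 \tau} \sin(8 \tau + 4 \xi)$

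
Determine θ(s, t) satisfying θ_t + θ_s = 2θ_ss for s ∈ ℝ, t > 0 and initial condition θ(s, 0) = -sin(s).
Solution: Moving frame: η = s - t, σ = t, θ = u(η,σ), so θ_t = u_σ - u_η and θ_ss = u_ηη.
Hence θ_t + θ_s = u_σ and the PDE becomes the heat equation u_σ = 2u_ηη on η ∈ ℝ.
Initial data: u(η,0) = θ(η,0) = -sin(η). Each mode sin(nη) decays as exp(-2n²σ) on ℝ, so u(η,σ) = Σ c_n exp(-2n²σ) sin(nη) with c_1=-1: u(η,σ) = -exp(-2σ)sin(η).
Substituting back: θ(s,t) = u(s - t, t).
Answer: θ(s, t) = -exp(-2t)sin(s - t)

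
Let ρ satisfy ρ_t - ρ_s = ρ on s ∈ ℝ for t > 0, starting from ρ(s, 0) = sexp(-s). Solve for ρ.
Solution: Substitute ρ = exp(-s)u.
Then ρ_s = exp(-s)(u_s - u), ρ_t = exp(-s)u_t; substituting and dividing by exp(-s), the lower-order terms cancel: u_t - u_s = 0 (standard advection equation).
Data for u: u(s,0) = exp(s)ρ(s,0) = s.
By characteristics (ds/dt = -1), u(s,t) = f(s + t) with f = u(·, 0).
So u(s,t) = s + t, and ρ(s,t) = exp(-s)u(s,t).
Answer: ρ(s, t) = sexp(-s) + texp(-s)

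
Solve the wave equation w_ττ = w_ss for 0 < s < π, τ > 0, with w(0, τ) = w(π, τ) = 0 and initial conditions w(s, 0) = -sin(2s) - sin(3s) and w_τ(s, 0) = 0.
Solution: Separating variables: w = Σ [A_n cos(ω_n τ) + B_n sin(ω_n τ)] sin(ns), ω_n = n. From ICs: A_2=-1, A_3=-1.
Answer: w(s, τ) = -sin(2s)cos(2τ) - sin(3s)cos(3τ)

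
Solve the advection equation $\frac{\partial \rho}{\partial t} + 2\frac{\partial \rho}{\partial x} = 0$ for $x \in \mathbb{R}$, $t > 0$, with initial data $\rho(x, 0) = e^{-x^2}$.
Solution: By characteristics ($dx/dt = 2$), $\rho(x,t) = f(x - 2t)$ with $f = \rho( \cdot , 0)$.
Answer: $\rho(x, t) = e^{-(-2 t + x)^2}$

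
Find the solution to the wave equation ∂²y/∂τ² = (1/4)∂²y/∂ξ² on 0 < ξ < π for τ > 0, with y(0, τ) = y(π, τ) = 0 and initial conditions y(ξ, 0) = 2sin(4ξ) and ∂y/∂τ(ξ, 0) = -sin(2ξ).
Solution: Using separation of variables y = X(ξ)T(τ):
Eigenfunctions: sin(nξ), n = 1, 2, 3, ...
General solution: y(ξ, τ) = Σ [A_n cos(n τ/2) + B_n sin(n τ/2)] sin(nξ)
From y(ξ,0) = 2sin(4ξ): A_4=2. From y_τ(ξ,0) = -sin(2ξ), using y_τ(ξ,0) = Σ ω_n B_n sin(nξ) with ω_n = n/2: B_2 = (-1)/1 = -1.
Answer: y(ξ, τ) = -sin(2ξ)sin(τ) + 2sin(4ξ)cos(2τ)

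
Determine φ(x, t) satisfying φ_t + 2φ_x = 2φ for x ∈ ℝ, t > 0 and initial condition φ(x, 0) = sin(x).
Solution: Substitute φ = exp(2t)u, i.e. u = exp(-2t)φ.
By the product rule, φ_t = exp(2t)(u_t + 2u), φ_x = exp(2t)u_x.
Substituting into the PDE and dividing by exp(2t): u_t + 2u + 2u_x = 2u.
The lower-order terms cancel, leaving the standard advection equation u_t + 2u_x = 0.
Initial data for u: u(x,0) = φ(x,0) = sin(x).
Solve for u:
  By method of characteristics (waves move right with speed 2):
  Along characteristics x - 2t = const, u is constant, so u(x,t) = f(x - 2t) with f = u(·, 0).
Hence u(x,t) = -sin(2t - x).
Transform back: φ(x,t) = exp(2t)u(x,t).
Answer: φ(x, t) = -exp(2t)sin(2t - x)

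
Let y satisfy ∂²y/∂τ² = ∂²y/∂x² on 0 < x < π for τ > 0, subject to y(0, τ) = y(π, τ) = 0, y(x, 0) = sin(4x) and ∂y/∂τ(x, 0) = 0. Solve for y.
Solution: Separating variables: y = Σ [A_n cos(ω_n τ) + B_n sin(ω_n τ)] sin(nx), ω_n = n. From ICs: A_4=1.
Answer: y(x, τ) = sin(4x)cos(4τ)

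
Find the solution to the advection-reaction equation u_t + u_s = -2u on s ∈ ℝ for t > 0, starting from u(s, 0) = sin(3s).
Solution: Substitute u = exp(-2t)w, i.e. w = exp(2t)u.
By the product rule, u_t = exp(-2t)(w_t - 2w), u_s = exp(-2t)w_s.
Substituting into the PDE and dividing by exp(-2t): w_t - 2w + w_s = -2w.
The lower-order terms cancel, leaving the standard advection equation w_t + w_s = 0.
Initial data for w: w(s,0) = u(s,0) = sin(3s).
Solve for w:
  By method of characteristics (waves move right with speed 1):
  Along characteristics s - t = const, w is constant, so w(s,t) = f(s - t) with f = w(·, 0).
Hence w(s,t) = sin(3s - 3t).
Transform back: u(s,t) = exp(-2t)w(s,t).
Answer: u(s, t) = exp(-2t)sin(3s - 3t)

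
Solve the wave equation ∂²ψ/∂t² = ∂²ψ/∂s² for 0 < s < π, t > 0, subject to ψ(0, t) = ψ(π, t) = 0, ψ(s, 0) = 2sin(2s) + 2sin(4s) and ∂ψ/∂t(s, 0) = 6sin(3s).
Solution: Using separation of variables ψ = X(s)T(t):
Eigenfunctions: sin(ns), n = 1, 2, 3, ...
General solution: ψ(s, t) = Σ [A_n cos(n t) + B_n sin(n t)] sin(ns)
From ψ(s,0) = 2sin(2s) + 2sin(4s): A_2=2, A_4=2. From ψ_t(s,0) = 6sin(3s), using ψ_t(s,0) = Σ ω_n B_n sin(ns) with ω_n = n: B_3 = 6/3 = 2.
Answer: ψ(s, t) = 2sin(2s)cos(2t) + 2sin(3s)sin(3t) + 2sin(4s)cos(4t)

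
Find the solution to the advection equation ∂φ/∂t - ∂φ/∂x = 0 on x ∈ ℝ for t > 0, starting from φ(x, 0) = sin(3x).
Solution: By characteristics (dx/dt = -1), φ(x,t) = f(x + t) with f = φ(·, 0).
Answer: φ(x, t) = sin(3t + 3x)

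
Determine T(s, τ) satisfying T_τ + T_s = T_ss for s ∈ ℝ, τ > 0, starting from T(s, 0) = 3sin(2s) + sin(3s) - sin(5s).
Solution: Change to a moving frame: let η = s - τ, σ = τ and write T(s,τ) = u(η,σ).
By the chain rule T_τ = u_σ - u_η, T_s = u_η, T_ss = u_ηη.
Then T_τ + T_s = u_σ: the advection term cancels and the PDE becomes the heat equation u_σ = u_ηη on η ∈ ℝ.
Initial data: u(η,0) = T(η,0) = 3sin(2η) + sin(3η) - sin(5η).
On η ∈ ℝ each mode satisfies (sin(nη))″ = -n² sin(nη), so exp(-n²σ) sin(nη) solves the heat equation; by superposition u(η,σ) = Σ c_n exp(-n²σ) sin(nη).
Reading off the coefficients: c_2=3, c_3=1, c_5=-1, so u(η,σ) = 3exp(-4σ)sin(2η) + exp(-9σ)sin(3η) - exp(-25σ)sin(5η).
Substituting back η = s - τ, σ = τ: T(s,τ) = u(s - τ, τ).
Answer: T(s, τ) = 3exp(-4τ)sin(2s - 2τ) + exp(-9τ)sin(3s - 3τ) - exp(-25τ)sin(5s - 5τ)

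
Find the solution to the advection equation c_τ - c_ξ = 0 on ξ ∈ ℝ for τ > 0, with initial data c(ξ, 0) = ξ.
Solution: By method of characteristics (waves move left with speed 1):
Along characteristics ξ + τ = const, c is constant, so c(ξ,τ) = f(ξ + τ) with f = c(·, 0).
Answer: c(ξ, τ) = ξ + τ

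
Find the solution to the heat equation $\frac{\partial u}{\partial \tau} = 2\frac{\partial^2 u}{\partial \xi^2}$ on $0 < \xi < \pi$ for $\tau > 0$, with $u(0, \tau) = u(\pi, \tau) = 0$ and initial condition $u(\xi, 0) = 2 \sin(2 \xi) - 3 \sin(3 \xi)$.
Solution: Separating variables: $u = \sum c_n e^{-2n^2\tau} \sin(n\xi)$. From $u(\xi,0) = 2 \sin(2 \xi) - 3 \sin(3 \xi)$: $c_2=2, c_3=-3$.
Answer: $u(\xi, \tau) = 2 e^{-8 \tau} \sin(2 \xi) - 3 e^{-18 \tau} \sin(3 \xi)$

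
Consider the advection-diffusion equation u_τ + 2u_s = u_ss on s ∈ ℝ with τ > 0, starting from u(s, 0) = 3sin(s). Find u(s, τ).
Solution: Change to a moving frame: let η = s - 2τ, σ = τ and write u(s,τ) = w(η,σ).
By the chain rule u_τ = w_σ - 2w_η, u_s = w_η, u_ss = w_ηη.
Then u_τ + 2u_s = w_σ: the advection term cancels and the PDE becomes the heat equation w_σ = w_ηη on η ∈ ℝ.
Initial data: w(η,0) = u(η,0) = 3sin(η).
On η ∈ ℝ each mode satisfies (sin(nη))″ = -n² sin(nη), so exp(-n²σ) sin(nη) solves the heat equation; by superposition w(η,σ) = Σ c_n exp(-n²σ) sin(nη).
Reading off the coefficients: c_1=3, so w(η,σ) = 3exp(-σ)sin(η).
Substituting back η = s - 2τ, σ = τ: u(s,τ) = w(s - 2τ, τ).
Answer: u(s, τ) = 3exp(-τ)sin(s - 2τ)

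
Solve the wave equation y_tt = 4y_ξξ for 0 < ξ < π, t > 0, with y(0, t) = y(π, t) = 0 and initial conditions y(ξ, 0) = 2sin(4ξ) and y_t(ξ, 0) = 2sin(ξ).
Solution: Using separation of variables y = X(ξ)T(t):
Eigenfunctions: sin(nξ), n = 1, 2, 3, ...
General solution: y(ξ, t) = Σ [A_n cos(2n t) + B_n sin(2n t)] sin(nξ)
From y(ξ,0) = 2sin(4ξ): A_4=2. From y_t(ξ,0) = 2sin(ξ), using y_t(ξ,0) = Σ ω_n B_n sin(nξ) with ω_n = 2n: B_1 = 2/2 = 1.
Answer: y(ξ, t) = sin(2t)sin(ξ) + 2sin(4ξ)cos(8t)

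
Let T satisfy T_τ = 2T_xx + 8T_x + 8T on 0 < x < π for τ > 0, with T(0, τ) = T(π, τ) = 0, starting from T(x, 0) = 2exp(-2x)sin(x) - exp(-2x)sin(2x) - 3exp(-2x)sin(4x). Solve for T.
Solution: Substitute T = exp(-2x)u.
Then T_x = exp(-2x)(u_x - 2u), T_xx = exp(-2x)(u_xx - 4u_x + 4u), T_τ = exp(-2x)u_τ; substituting and dividing by exp(-2x), the lower-order terms cancel: u_τ = 2u_xx (standard heat equation).
Data for u: u(x,0) = exp(2x)T(x,0) = 2sin(x) - sin(2x) - 3sin(4x). The boundary conditions carry over: u(0,τ) = u(π,τ) = 0.
Separating variables: u = Σ c_n exp(-2n²τ) sin(nx). From u(x,0) = 2sin(x) - sin(2x) - 3sin(4x): c_1=2, c_2=-1, c_4=-3.
So u(x,τ) = 2exp(-2τ)sin(x) - exp(-8τ)sin(2x) - 3exp(-32τ)sin(4x), and T(x,τ) = exp(-2x)u(x,τ).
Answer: T(x, τ) = 2exp(-2x)exp(-2τ)sin(x) - exp(-2x)exp(-8τ)sin(2x) - 3exp(-2x)exp(-32τ)sin(4x)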